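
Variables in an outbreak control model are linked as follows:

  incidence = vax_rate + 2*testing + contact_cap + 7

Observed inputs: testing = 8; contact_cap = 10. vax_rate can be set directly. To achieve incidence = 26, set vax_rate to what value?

vax_rate = -7

Substituting into the incidence equation gives incidence = vax_rate + 33.
Solve vax_rate + 33 = 26: vax_rate = (26 - 33) / 1 = -7.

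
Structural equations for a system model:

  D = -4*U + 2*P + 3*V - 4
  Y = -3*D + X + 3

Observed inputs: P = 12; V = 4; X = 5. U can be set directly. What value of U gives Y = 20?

U = 9

Substituting into the D equation gives D = -4*U + 32.
So Y = 12*U - 88.
Solve 12*U - 88 = 20: U = (20 + 88) / 12 = 9.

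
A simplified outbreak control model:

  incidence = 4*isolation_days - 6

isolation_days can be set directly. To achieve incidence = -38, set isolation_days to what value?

isolation_days = -8

Solve 4*isolation_days - 6 = -38: isolation_days = (-38 + 6) / 4 = -8.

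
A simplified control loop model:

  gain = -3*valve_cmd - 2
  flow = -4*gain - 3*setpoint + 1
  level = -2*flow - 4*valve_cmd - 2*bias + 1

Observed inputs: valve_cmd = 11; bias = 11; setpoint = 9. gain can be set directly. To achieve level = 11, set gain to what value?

gain = 3

Intervening on gain fixes its value directly, overriding its dependence on valve_cmd.
Substituting into the flow equation gives flow = -4*gain - 26.
Substituting into the level equation gives level = 8*gain - 13.
Solve 8*gain - 13 = 11: gain = (11 + 13) / 8 = 3.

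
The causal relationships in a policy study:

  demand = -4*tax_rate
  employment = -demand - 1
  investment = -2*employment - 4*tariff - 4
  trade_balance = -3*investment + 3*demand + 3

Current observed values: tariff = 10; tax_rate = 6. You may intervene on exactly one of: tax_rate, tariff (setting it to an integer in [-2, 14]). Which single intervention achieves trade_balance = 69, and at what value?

Intervening on tax_rate: trade_balance = 12*tax_rate + 129. Reaching 69 requires tax_rate = -5, outside [-2, 14].
Intervening on tariff: with other inputs at their observed values, trade_balance = 12*tariff + 81. Solving for 69 gives tariff = -1, within [-2, 14].

set tariff = -1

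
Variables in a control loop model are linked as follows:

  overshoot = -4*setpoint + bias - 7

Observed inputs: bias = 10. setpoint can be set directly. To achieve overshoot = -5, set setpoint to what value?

Substituting into the overshoot equation gives overshoot = -4*setpoint + 3.
Solve -4*setpoint + 3 = -5: setpoint = (-5 - 3) / -4 = 2.

setpoint = 2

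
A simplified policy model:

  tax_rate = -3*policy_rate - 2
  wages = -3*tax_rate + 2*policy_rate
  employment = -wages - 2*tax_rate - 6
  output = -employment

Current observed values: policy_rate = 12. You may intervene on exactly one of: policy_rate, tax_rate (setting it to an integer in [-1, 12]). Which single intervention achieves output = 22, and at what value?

set tax_rate = 8

Intervening on policy_rate: output = 5*policy_rate + 8. Reaching 22 requires policy_rate = 14/5, not an integer.
Intervening on tax_rate: with other inputs at their observed values, output = -tax_rate + 30. Solving for 22 gives tax_rate = 8, within [-1, 12].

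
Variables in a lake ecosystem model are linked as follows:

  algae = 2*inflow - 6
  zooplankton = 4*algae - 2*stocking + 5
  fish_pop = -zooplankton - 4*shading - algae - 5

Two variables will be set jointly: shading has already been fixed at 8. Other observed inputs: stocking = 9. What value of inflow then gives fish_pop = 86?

With shading held at 8:
Substituting into the zooplankton equation gives zooplankton = 8*inflow - 37.
Substituting into the fish_pop equation gives fish_pop = -10*inflow + 6.
Solve -10*inflow + 6 = 86: inflow = (86 - 6) / -10 = -8.

inflow = -8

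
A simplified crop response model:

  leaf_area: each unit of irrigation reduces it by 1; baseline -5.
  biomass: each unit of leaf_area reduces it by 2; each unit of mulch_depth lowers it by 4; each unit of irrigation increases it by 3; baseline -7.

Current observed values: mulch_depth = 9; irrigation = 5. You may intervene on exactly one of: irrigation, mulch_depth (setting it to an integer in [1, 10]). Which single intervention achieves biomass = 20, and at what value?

set mulch_depth = 2

Intervening on irrigation: biomass = 5*irrigation - 33. Reaching 20 requires irrigation = 53/5, not an integer.
Intervening on mulch_depth: with other inputs at their observed values, biomass = -4*mulch_depth + 28. Solving for 20 gives mulch_depth = 2, within [1, 10].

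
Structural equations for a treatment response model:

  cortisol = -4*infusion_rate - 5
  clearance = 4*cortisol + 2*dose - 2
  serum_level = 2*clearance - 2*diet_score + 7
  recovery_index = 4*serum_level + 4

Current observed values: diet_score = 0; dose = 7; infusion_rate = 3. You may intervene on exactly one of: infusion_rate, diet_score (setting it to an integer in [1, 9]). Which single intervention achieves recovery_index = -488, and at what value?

set diet_score = 9

Intervening on infusion_rate: recovery_index = -128*infusion_rate - 32. Reaching -488 requires infusion_rate = 57/16, not an integer.
Intervening on diet_score: with other inputs at their observed values, recovery_index = -8*diet_score - 416. Solving for -488 gives diet_score = 9, within [1, 9].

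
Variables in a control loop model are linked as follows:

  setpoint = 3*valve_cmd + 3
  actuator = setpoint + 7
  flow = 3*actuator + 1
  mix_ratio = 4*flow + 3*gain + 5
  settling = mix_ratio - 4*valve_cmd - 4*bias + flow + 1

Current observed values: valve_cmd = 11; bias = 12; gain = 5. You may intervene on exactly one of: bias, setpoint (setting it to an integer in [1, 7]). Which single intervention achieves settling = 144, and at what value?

set setpoint = 7

Intervening on bias: settling = -4*bias + 627. Reaching 144 requires bias = 483/4, not an integer.
Intervening on setpoint: with other inputs at their observed values, settling = 15*setpoint + 39. Solving for 144 gives setpoint = 7, within [1, 7].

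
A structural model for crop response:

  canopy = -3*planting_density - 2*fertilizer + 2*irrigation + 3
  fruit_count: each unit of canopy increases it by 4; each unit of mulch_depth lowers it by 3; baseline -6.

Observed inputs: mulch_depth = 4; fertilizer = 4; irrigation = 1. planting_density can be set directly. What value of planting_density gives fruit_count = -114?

Substituting into the canopy equation gives canopy = -3*planting_density - 3.
So fruit_count = -12*planting_density - 30.
Solve -12*planting_density - 30 = -114: planting_density = (-114 + 30) / -12 = 7.

planting_density = 7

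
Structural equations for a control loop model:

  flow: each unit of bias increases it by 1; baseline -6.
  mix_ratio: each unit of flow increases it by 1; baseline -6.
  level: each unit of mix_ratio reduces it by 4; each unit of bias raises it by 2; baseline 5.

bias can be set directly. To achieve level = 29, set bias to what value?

bias = 12

Substituting into the mix_ratio equation gives mix_ratio = bias - 12.
level becomes -2*bias + 53.
Solve -2*bias + 53 = 29: bias = (29 - 53) / -2 = 12.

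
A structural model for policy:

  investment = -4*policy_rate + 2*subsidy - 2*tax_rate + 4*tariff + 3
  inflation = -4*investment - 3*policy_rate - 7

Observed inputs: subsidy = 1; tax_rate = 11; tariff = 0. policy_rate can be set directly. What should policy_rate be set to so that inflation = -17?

Substituting into the investment equation gives investment = -4*policy_rate - 17.
Substituting into the inflation equation gives inflation = 13*policy_rate + 61.
Solve 13*policy_rate + 61 = -17: policy_rate = (-17 - 61) / 13 = -6.

policy_rate = -6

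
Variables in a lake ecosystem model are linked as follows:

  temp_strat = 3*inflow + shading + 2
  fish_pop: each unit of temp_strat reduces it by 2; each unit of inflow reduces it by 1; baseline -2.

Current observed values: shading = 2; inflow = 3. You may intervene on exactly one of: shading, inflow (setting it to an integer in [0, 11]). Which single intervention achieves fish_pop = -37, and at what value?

set shading = 5

Intervening on shading: with other inputs at their observed values, fish_pop = -2*shading - 27. Solving for -37 gives shading = 5, within [0, 11].
Intervening on inflow: fish_pop = -7*inflow - 10. Reaching -37 requires inflow = 27/7, not an integer.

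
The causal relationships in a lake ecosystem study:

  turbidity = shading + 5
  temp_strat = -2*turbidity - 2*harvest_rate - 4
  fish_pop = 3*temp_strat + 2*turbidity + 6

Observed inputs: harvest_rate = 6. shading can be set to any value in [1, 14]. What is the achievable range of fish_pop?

Substituting into the temp_strat equation gives temp_strat = -2*shading - 26.
fish_pop becomes -4*shading - 62.
Linear in shading, so extremes are at the endpoints: shading = 1 gives fish_pop = -66; shading = 14 gives fish_pop = -118.

-118 to -66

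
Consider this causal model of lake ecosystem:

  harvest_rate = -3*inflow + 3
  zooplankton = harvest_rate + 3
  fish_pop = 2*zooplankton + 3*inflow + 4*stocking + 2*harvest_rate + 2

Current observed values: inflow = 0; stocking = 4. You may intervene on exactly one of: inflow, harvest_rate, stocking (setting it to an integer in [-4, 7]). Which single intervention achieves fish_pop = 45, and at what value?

Intervening on inflow: with other inputs at their observed values, fish_pop = -9*inflow + 36. Solving for 45 gives inflow = -1, within [-4, 7].
Intervening on harvest_rate: fish_pop = 4*harvest_rate + 24. Reaching 45 requires harvest_rate = 21/4, not an integer.
Intervening on stocking: fish_pop = 4*stocking + 20. Reaching 45 requires stocking = 25/4, not an integer.

set inflow = -1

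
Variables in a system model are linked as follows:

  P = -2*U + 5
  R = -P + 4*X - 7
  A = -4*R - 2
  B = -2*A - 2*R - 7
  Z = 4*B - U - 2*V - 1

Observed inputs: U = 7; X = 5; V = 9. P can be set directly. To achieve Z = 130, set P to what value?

P = 6

Intervening on P fixes its value directly, overriding its dependence on U.
Substituting into the R equation gives R = -P + 13.
So A = 4*P - 54.
This gives B = -6*P + 75.
This gives Z = -24*P + 274.
Solve -24*P + 274 = 130: P = (130 - 274) / -24 = 6.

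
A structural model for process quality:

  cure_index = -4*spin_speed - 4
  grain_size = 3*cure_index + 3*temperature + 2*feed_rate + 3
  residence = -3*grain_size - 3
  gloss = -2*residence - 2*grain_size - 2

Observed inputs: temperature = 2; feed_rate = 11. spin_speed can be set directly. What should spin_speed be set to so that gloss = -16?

Substituting into the grain_size equation gives grain_size = -12*spin_speed + 19.
So residence = 36*spin_speed - 60.
So gloss = -48*spin_speed + 80.
Solve -48*spin_speed + 80 = -16: spin_speed = (-16 - 80) / -48 = 2.

spin_speed = 2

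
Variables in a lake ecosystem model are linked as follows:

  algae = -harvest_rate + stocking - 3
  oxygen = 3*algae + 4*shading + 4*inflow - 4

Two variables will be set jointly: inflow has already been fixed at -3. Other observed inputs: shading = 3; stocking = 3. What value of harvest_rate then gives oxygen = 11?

With inflow held at -3:
Substituting into the algae equation gives algae = -harvest_rate.
oxygen becomes -3*harvest_rate - 4.
Solve -3*harvest_rate - 4 = 11: harvest_rate = (11 + 4) / -3 = -5.

harvest_rate = -5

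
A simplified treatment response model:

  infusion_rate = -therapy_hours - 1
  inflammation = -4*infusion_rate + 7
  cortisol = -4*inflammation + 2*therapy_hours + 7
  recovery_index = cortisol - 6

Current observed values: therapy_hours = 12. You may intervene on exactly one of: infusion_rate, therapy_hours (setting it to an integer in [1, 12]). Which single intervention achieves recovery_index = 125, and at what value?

set infusion_rate = 8

Intervening on infusion_rate: with other inputs at their observed values, recovery_index = 16*infusion_rate - 3. Solving for 125 gives infusion_rate = 8, within [1, 12].
Intervening on therapy_hours: recovery_index = -14*therapy_hours - 43. Reaching 125 requires therapy_hours = -12, outside [1, 12].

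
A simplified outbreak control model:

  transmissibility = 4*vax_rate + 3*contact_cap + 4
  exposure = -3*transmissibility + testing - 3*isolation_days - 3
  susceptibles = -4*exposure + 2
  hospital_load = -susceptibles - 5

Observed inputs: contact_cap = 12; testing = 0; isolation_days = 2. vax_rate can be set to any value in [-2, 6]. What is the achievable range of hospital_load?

-811 to -427

Substituting into the transmissibility equation gives transmissibility = 4*vax_rate + 40.
Substituting into the exposure equation gives exposure = -12*vax_rate - 129.
Substituting into the susceptibles equation gives susceptibles = 48*vax_rate + 518.
So hospital_load = -48*vax_rate - 523.
Linear in vax_rate, so extremes are at the endpoints: vax_rate = -2 gives hospital_load = -427; vax_rate = 6 gives hospital_load = -811.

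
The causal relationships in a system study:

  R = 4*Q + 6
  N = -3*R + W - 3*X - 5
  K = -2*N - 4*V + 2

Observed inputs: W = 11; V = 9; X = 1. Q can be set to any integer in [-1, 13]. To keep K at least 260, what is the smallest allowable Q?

Q = 11

Substituting into the N equation gives N = -12*Q - 15.
Substituting into the K equation gives K = 24*Q - 4.
Require 24*Q - 4 ≥ 260, so Q ≥ 11.
The smallest integer in [-1, 13] satisfying this is 11.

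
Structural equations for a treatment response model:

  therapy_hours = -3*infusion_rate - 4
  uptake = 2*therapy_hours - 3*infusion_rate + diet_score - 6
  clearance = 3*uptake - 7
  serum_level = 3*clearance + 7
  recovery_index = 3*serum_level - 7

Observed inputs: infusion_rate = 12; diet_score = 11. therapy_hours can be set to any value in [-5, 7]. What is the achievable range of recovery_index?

Intervening on therapy_hours fixes its value directly, overriding its dependence on infusion_rate.
Substituting into the uptake equation gives uptake = 2*therapy_hours - 31.
So clearance = 6*therapy_hours - 100.
Substituting into the serum_level equation gives serum_level = 18*therapy_hours - 293.
So recovery_index = 54*therapy_hours - 886.
Linear in therapy_hours, so extremes are at the endpoints: therapy_hours = -5 gives recovery_index = -1156; therapy_hours = 7 gives recovery_index = -508.

-1156 to -508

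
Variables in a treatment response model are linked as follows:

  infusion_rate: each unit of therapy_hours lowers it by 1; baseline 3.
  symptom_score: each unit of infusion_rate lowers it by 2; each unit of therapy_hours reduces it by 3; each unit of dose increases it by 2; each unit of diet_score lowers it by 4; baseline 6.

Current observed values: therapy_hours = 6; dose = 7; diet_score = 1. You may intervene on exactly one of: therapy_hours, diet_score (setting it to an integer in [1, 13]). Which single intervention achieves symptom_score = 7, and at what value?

Intervening on therapy_hours: with other inputs at their observed values, symptom_score = -therapy_hours + 10. Solving for 7 gives therapy_hours = 3, within [1, 13].
Intervening on diet_score: symptom_score = -4*diet_score + 8. Reaching 7 requires diet_score = 1/4, not an integer.

set therapy_hours = 3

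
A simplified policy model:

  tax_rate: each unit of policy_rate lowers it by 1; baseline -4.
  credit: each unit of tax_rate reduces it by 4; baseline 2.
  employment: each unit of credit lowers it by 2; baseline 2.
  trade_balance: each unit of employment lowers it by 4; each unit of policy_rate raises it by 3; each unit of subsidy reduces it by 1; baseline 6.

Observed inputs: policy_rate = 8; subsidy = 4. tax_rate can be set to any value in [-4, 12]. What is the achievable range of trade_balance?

-350 to 162

Intervening on tax_rate fixes its value directly, overriding its dependence on policy_rate.
Substituting into the employment equation gives employment = 8*tax_rate - 2.
This gives trade_balance = -32*tax_rate + 34.
Linear in tax_rate, so extremes are at the endpoints: tax_rate = -4 gives trade_balance = 162; tax_rate = 12 gives trade_balance = -350.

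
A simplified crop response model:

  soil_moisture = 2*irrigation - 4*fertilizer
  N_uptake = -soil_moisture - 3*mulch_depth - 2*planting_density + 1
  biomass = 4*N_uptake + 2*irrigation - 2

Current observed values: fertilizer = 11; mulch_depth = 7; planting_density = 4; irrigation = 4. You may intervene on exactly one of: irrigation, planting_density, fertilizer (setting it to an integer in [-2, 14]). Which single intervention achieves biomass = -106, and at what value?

set fertilizer = 2

Intervening on irrigation: biomass = -6*irrigation + 62. Reaching -106 requires irrigation = 28, outside [-2, 14].
Intervening on planting_density: biomass = -8*planting_density + 70. Reaching -106 requires planting_density = 22, outside [-2, 14].
Intervening on fertilizer: with other inputs at their observed values, biomass = 16*fertilizer - 138. Solving for -106 gives fertilizer = 2, within [-2, 14].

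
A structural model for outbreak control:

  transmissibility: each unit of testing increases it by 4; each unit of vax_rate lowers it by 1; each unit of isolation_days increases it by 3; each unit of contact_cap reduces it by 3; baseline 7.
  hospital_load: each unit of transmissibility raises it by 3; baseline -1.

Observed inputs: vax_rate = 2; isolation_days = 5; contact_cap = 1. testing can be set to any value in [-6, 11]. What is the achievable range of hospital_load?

-22 to 182

Substituting into the transmissibility equation gives transmissibility = 4*testing + 17.
Substituting into the hospital_load equation gives hospital_load = 12*testing + 50.
Linear in testing, so extremes are at the endpoints: testing = -6 gives hospital_load = -22; testing = 11 gives hospital_load = 182.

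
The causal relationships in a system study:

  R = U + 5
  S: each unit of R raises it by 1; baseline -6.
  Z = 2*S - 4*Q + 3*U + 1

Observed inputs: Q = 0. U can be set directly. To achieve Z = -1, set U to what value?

U = 0

Substituting into the S equation gives S = U - 1.
So Z = 5*U - 1.
Solve 5*U - 1 = -1: U = (-1 + 1) / 5 = 0.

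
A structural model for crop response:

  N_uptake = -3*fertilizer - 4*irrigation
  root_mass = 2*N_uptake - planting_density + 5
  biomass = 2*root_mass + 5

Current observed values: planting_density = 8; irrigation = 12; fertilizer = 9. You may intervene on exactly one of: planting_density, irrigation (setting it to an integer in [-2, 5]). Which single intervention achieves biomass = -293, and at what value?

Intervening on planting_density: with other inputs at their observed values, biomass = -2*planting_density - 285. Solving for -293 gives planting_density = 4, within [-2, 5].
Intervening on irrigation: biomass = -16*irrigation - 109. Reaching -293 requires irrigation = 23/2, not an integer.

set planting_density = 4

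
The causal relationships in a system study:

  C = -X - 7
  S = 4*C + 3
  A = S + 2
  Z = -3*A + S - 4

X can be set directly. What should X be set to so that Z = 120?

Substituting into the S equation gives S = -4*X - 25.
Substituting into the A equation gives A = -4*X - 23.
Substituting into the Z equation gives Z = 8*X + 40.
Solve 8*X + 40 = 120: X = (120 - 40) / 8 = 10.

X = 10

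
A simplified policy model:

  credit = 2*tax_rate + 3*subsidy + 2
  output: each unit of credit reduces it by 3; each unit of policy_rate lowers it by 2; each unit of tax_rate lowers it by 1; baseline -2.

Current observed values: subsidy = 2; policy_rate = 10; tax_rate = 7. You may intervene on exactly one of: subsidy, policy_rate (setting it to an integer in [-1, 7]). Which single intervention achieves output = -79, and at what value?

Intervening on subsidy: output = -9*subsidy - 77. Reaching -79 requires subsidy = 2/9, not an integer.
Intervening on policy_rate: with other inputs at their observed values, output = -2*policy_rate - 75. Solving for -79 gives policy_rate = 2, within [-1, 7].

set policy_rate = 2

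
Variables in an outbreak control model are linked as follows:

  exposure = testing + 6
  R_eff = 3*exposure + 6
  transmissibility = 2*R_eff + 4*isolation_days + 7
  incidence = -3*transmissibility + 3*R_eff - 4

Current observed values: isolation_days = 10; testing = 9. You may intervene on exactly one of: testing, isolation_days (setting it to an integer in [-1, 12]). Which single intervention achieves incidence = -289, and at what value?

set testing = 8

Intervening on testing: with other inputs at their observed values, incidence = -9*testing - 217. Solving for -289 gives testing = 8, within [-1, 12].
Intervening on isolation_days: incidence = -12*isolation_days - 178. Reaching -289 requires isolation_days = 37/4, not an integer.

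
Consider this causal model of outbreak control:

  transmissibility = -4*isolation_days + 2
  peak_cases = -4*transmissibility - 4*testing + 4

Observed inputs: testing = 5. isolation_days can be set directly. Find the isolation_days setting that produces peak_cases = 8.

Substituting into the peak_cases equation gives peak_cases = 16*isolation_days - 24.
Solve 16*isolation_days - 24 = 8: isolation_days = (8 + 24) / 16 = 2.

isolation_days = 2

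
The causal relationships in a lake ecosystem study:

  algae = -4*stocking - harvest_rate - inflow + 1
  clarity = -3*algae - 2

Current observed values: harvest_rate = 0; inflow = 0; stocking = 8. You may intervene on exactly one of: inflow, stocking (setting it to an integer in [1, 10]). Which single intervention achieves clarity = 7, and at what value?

set stocking = 1

Intervening on inflow: clarity = 3*inflow + 91. Reaching 7 requires inflow = -28, outside [1, 10].
Intervening on stocking: with other inputs at their observed values, clarity = 12*stocking - 5. Solving for 7 gives stocking = 1, within [1, 10].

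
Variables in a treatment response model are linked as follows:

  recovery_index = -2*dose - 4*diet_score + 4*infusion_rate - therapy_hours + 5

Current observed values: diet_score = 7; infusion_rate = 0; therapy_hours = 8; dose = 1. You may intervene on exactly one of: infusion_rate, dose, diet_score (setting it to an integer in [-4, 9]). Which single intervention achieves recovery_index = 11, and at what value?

Intervening on infusion_rate: recovery_index = 4*infusion_rate - 33. Reaching 11 requires infusion_rate = 11, outside [-4, 9].
Intervening on dose: recovery_index = -2*dose - 31. Reaching 11 requires dose = -21, outside [-4, 9].
Intervening on diet_score: with other inputs at their observed values, recovery_index = -4*diet_score - 5. Solving for 11 gives diet_score = -4, within [-4, 9].

set diet_score = -4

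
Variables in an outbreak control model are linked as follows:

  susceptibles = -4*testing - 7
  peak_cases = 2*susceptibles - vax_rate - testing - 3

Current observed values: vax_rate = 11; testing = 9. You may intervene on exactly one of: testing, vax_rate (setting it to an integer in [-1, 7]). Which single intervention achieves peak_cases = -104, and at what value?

Intervening on testing: peak_cases = -9*testing - 28. Reaching -104 requires testing = 76/9, not an integer.
Intervening on vax_rate: with other inputs at their observed values, peak_cases = -vax_rate - 98. Solving for -104 gives vax_rate = 6, within [-1, 7].

set vax_rate = 6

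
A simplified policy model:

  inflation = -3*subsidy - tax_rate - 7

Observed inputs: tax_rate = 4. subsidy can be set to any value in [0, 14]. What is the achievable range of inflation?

-53 to -11

Substituting into the inflation equation gives inflation = -3*subsidy - 11.
Linear in subsidy, so extremes are at the endpoints: subsidy = 0 gives inflation = -11; subsidy = 14 gives inflation = -53.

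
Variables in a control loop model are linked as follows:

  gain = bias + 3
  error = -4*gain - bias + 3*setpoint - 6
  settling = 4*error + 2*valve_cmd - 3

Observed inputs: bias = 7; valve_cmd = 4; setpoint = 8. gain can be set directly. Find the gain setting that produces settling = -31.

Intervening on gain fixes its value directly, overriding its dependence on bias.
Substituting into the error equation gives error = -4*gain + 11.
settling becomes -16*gain + 49.
Solve -16*gain + 49 = -31: gain = (-31 - 49) / -16 = 5.

gain = 5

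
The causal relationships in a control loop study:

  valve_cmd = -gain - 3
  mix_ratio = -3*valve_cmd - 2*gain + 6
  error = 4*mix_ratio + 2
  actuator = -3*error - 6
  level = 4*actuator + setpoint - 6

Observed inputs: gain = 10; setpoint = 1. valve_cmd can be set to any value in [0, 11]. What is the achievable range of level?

Intervening on valve_cmd fixes its value directly, overriding its dependence on gain.
Substituting into the mix_ratio equation gives mix_ratio = -3*valve_cmd - 14.
Substituting into the error equation gives error = -12*valve_cmd - 54.
actuator becomes 36*valve_cmd + 156.
Substituting into the level equation gives level = 144*valve_cmd + 619.
Linear in valve_cmd, so extremes are at the endpoints: valve_cmd = 0 gives level = 619; valve_cmd = 11 gives level = 2203.

619 to 2203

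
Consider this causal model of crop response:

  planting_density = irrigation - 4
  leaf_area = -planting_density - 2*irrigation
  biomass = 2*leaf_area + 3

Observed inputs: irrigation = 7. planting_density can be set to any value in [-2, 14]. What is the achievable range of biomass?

Intervening on planting_density fixes its value directly, overriding its dependence on irrigation.
Substituting into the leaf_area equation gives leaf_area = -planting_density - 14.
Substituting into the biomass equation gives biomass = -2*planting_density - 25.
Linear in planting_density, so extremes are at the endpoints: planting_density = -2 gives biomass = -21; planting_density = 14 gives biomass = -53.

-53 to -21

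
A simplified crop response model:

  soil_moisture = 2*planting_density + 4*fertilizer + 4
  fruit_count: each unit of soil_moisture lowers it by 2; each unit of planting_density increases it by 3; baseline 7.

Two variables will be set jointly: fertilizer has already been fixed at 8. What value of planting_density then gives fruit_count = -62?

With fertilizer held at 8:
Substituting into the soil_moisture equation gives soil_moisture = 2*planting_density + 36.
Substituting into the fruit_count equation gives fruit_count = -planting_density - 65.
Solve -planting_density - 65 = -62: planting_density = (-62 + 65) / -1 = -3.

planting_density = -3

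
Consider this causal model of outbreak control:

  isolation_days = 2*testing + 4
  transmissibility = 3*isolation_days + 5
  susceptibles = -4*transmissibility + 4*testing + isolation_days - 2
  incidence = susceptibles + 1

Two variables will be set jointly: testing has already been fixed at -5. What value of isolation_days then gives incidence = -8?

isolation_days = -3

With testing held at -5:
Intervening on isolation_days fixes its value directly, overriding its dependence on testing.
Substituting into the susceptibles equation gives susceptibles = -11*isolation_days - 42.
So incidence = -11*isolation_days - 41.
Solve -11*isolation_days - 41 = -8: isolation_days = (-8 + 41) / -11 = -3.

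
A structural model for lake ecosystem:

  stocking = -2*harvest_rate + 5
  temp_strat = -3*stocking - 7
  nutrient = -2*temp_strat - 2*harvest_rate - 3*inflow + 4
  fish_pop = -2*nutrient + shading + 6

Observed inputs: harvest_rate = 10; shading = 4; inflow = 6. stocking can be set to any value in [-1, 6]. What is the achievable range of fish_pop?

Intervening on stocking fixes its value directly, overriding its dependence on harvest_rate.
Substituting into the nutrient equation gives nutrient = 6*stocking - 20.
Substituting into the fish_pop equation gives fish_pop = -12*stocking + 50.
Linear in stocking, so extremes are at the endpoints: stocking = -1 gives fish_pop = 62; stocking = 6 gives fish_pop = -22.

-22 to 62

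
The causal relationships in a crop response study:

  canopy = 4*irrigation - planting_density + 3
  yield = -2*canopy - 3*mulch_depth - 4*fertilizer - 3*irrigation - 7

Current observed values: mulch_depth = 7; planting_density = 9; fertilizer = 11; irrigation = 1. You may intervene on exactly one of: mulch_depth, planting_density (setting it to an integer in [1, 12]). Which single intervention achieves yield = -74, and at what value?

Intervening on mulch_depth: with other inputs at their observed values, yield = -3*mulch_depth - 50. Solving for -74 gives mulch_depth = 8, within [1, 12].
Intervening on planting_density: yield = 2*planting_density - 89. Reaching -74 requires planting_density = 15/2, not an integer.

set mulch_depth = 8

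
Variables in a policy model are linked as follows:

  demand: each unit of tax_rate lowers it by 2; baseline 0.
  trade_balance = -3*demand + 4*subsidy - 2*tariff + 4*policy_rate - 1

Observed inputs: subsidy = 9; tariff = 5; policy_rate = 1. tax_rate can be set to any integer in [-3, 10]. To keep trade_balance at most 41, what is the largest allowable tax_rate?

Substituting into the trade_balance equation gives trade_balance = 6*tax_rate + 29.
Require 6*tax_rate + 29 ≤ 41, so tax_rate ≤ 2.
The largest integer in [-3, 10] satisfying this is 2.

tax_rate = 2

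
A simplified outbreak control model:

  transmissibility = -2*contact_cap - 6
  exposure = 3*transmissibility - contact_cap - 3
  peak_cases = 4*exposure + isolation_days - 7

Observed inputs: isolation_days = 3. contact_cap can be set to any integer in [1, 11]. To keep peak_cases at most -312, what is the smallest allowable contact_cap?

Substituting into the exposure equation gives exposure = -7*contact_cap - 21.
Substituting into the peak_cases equation gives peak_cases = -28*contact_cap - 88.
Require -28*contact_cap - 88 ≤ -312, so contact_cap ≥ 8.
The smallest integer in [1, 11] satisfying this is 8.

contact_cap = 8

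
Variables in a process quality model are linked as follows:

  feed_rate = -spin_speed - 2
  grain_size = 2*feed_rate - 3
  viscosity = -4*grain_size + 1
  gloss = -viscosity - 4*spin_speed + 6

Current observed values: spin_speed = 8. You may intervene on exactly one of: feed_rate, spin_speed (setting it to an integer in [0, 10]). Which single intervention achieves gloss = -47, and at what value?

Intervening on feed_rate: gloss = 8*feed_rate - 39. Reaching -47 requires feed_rate = -1, outside [0, 10].
Intervening on spin_speed: with other inputs at their observed values, gloss = -12*spin_speed - 23. Solving for -47 gives spin_speed = 2, within [0, 10].

set spin_speed = 2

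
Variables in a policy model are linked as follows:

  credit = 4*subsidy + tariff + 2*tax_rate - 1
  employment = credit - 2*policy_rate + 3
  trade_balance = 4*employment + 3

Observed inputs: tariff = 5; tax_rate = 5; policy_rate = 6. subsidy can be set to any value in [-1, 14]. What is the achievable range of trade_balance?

Substituting into the credit equation gives credit = 4*subsidy + 14.
Substituting into the employment equation gives employment = 4*subsidy + 5.
Substituting into the trade_balance equation gives trade_balance = 16*subsidy + 23.
Linear in subsidy, so extremes are at the endpoints: subsidy = -1 gives trade_balance = 7; subsidy = 14 gives trade_balance = 247.

7 to 247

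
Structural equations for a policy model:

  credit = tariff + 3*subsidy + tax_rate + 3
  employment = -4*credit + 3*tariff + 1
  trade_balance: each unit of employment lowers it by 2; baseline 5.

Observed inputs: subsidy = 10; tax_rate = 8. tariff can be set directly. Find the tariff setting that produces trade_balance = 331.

Substituting into the credit equation gives credit = tariff + 41.
So employment = -tariff - 163.
So trade_balance = 2*tariff + 331.
Solve 2*tariff + 331 = 331: tariff = (331 - 331) / 2 = 0.

tariff = 0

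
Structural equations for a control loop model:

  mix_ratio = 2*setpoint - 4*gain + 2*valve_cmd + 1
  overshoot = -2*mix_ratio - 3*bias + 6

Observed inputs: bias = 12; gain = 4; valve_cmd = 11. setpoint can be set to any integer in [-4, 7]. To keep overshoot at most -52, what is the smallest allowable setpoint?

setpoint = 2

Substituting into the mix_ratio equation gives mix_ratio = 2*setpoint + 7.
Substituting into the overshoot equation gives overshoot = -4*setpoint - 44.
Require -4*setpoint - 44 ≤ -52, so setpoint ≥ 2.
The smallest integer in [-4, 7] satisfying this is 2.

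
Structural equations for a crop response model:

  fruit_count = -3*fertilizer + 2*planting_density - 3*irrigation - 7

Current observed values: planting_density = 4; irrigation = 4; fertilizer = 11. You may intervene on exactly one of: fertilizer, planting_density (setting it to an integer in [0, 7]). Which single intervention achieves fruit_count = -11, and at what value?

Intervening on fertilizer: with other inputs at their observed values, fruit_count = -3*fertilizer - 11. Solving for -11 gives fertilizer = 0, within [0, 7].
Intervening on planting_density: fruit_count = 2*planting_density - 52. Reaching -11 requires planting_density = 41/2, not an integer.

set fertilizer = 0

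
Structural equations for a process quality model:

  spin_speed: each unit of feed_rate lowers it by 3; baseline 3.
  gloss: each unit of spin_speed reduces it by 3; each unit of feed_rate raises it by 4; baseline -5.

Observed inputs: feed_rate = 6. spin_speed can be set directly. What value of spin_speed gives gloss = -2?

spin_speed = 7

Intervening on spin_speed fixes its value directly, overriding its dependence on feed_rate.
Substituting into the gloss equation gives gloss = -3*spin_speed + 19.
Solve -3*spin_speed + 19 = -2: spin_speed = (-2 - 19) / -3 = 7.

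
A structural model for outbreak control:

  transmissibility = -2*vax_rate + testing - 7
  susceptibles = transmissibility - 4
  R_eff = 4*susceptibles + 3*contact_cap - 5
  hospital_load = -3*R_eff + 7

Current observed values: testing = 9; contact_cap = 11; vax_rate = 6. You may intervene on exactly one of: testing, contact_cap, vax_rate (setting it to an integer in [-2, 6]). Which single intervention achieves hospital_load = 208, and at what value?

set contact_cap = -2

Intervening on testing: hospital_load = -12*testing + 199. Reaching 208 requires testing = -3/4, not an integer.
Intervening on contact_cap: with other inputs at their observed values, hospital_load = -9*contact_cap + 190. Solving for 208 gives contact_cap = -2, within [-2, 6].
Intervening on vax_rate: hospital_load = 24*vax_rate - 53. Reaching 208 requires vax_rate = 87/8, not an integer.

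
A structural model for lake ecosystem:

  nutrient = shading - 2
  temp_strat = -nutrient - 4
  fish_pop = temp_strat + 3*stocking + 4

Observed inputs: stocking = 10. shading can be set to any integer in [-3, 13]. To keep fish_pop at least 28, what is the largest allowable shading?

Substituting into the temp_strat equation gives temp_strat = -shading - 2.
So fish_pop = -shading + 32.
Require -shading + 32 ≥ 28, so shading ≤ 4.
The largest integer in [-3, 13] satisfying this is 4.

shading = 4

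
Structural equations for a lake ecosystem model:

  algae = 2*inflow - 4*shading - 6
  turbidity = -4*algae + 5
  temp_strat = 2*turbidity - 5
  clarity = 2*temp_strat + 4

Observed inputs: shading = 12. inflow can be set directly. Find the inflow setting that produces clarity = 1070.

inflow = -6

Substituting into the algae equation gives algae = 2*inflow - 54.
Substituting into the turbidity equation gives turbidity = -8*inflow + 221.
temp_strat becomes -16*inflow + 437.
Substituting into the clarity equation gives clarity = -32*inflow + 878.
Solve -32*inflow + 878 = 1070: inflow = (1070 - 878) / -32 = -6.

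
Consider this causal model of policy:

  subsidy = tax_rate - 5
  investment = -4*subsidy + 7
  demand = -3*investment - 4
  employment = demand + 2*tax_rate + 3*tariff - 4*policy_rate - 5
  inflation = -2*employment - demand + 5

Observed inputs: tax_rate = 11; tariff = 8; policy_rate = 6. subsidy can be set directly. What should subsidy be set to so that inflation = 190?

Intervening on subsidy fixes its value directly, overriding its dependence on tax_rate.
Substituting into the demand equation gives demand = 12*subsidy - 25.
employment becomes 12*subsidy - 8.
This gives inflation = -36*subsidy + 46.
Solve -36*subsidy + 46 = 190: subsidy = (190 - 46) / -36 = -4.

subsidy = -4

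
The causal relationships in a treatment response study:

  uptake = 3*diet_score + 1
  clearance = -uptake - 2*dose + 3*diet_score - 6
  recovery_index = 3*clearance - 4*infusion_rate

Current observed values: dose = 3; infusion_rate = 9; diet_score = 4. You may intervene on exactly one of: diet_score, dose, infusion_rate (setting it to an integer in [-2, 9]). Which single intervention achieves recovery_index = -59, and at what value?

set infusion_rate = 5

Intervening on diet_score: the paths from diet_score to recovery_index cancel (net effect zero), leaving recovery_index = -75; -59 is unreachable this way.
Intervening on dose: recovery_index = -6*dose - 57. Reaching -59 requires dose = 1/3, not an integer.
Intervening on infusion_rate: with other inputs at their observed values, recovery_index = -4*infusion_rate - 39. Solving for -59 gives infusion_rate = 5, within [-2, 9].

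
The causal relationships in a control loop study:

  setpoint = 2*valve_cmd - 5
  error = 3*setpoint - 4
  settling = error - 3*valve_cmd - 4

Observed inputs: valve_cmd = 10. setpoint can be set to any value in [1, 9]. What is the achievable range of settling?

-35 to -11

Intervening on setpoint fixes its value directly, overriding its dependence on valve_cmd.
Substituting into the settling equation gives settling = 3*setpoint - 38.
Linear in setpoint, so extremes are at the endpoints: setpoint = 1 gives settling = -35; setpoint = 9 gives settling = -11.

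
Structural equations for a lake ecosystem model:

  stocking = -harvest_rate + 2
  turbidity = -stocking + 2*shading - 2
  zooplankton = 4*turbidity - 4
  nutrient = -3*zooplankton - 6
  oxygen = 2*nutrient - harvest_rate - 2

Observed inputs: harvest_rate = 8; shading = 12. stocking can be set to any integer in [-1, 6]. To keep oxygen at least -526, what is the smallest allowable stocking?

stocking = 0

Intervening on stocking fixes its value directly, overriding its dependence on harvest_rate.
Substituting into the turbidity equation gives turbidity = -stocking + 22.
Substituting into the zooplankton equation gives zooplankton = -4*stocking + 84.
Substituting into the nutrient equation gives nutrient = 12*stocking - 258.
Substituting into the oxygen equation gives oxygen = 24*stocking - 526.
Require 24*stocking - 526 ≥ -526, so stocking ≥ 0.
The smallest integer in [-1, 6] satisfying this is 0.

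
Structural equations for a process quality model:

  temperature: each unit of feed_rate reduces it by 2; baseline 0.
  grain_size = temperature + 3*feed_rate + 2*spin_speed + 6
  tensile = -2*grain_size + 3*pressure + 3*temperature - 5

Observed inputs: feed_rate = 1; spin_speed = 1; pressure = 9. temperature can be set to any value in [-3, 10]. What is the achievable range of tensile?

Intervening on temperature fixes its value directly, overriding its dependence on feed_rate.
Substituting into the grain_size equation gives grain_size = temperature + 11.
Substituting into the tensile equation gives tensile = temperature.
Linear in temperature, so extremes are at the endpoints: temperature = -3 gives tensile = -3; temperature = 10 gives tensile = 10.

-3 to 10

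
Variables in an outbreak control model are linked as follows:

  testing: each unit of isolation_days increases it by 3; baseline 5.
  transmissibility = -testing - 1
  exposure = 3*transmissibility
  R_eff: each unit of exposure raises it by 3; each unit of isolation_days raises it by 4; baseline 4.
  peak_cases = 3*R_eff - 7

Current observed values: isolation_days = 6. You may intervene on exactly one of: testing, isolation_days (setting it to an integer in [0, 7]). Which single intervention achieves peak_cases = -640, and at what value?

set isolation_days = 7

Intervening on testing: peak_cases = -27*testing + 50. Reaching -640 requires testing = 230/9, not an integer.
Intervening on isolation_days: with other inputs at their observed values, peak_cases = -69*isolation_days - 157. Solving for -640 gives isolation_days = 7, within [0, 7].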